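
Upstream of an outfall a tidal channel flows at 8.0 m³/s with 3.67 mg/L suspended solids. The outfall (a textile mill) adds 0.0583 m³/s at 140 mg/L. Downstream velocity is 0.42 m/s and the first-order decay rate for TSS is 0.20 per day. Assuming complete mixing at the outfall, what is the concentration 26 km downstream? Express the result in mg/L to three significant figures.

4.03 mg/L

After complete mixing, C₀ = (0.0583·140 + 8·3.67) / 8.058 = 4.656 mg/L.
Travel time t = 2.6e+04 m / 0.42 m/s = 6.19e+04 s = 0.7165 d.
C = 4.656·exp(−0.20·0.7165) = 4.656·0.8665 = 4.035 mg/L.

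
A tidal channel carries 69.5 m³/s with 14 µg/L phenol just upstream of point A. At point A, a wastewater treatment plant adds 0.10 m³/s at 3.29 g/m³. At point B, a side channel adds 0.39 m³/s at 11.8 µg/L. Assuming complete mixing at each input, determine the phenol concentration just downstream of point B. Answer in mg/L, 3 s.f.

0.0187 mg/L

14 µg/L = 0.014 mg/L.
After input A: C = (69.5·0.014 + 0.1·3.29) / 69.6 = 0.01871 mg/L.
11.8 µg/L = 0.0118 mg/L.
After input B: C = (69.6·0.01871 + 0.39·0.0118) / 69.99 = 0.01867 mg/L.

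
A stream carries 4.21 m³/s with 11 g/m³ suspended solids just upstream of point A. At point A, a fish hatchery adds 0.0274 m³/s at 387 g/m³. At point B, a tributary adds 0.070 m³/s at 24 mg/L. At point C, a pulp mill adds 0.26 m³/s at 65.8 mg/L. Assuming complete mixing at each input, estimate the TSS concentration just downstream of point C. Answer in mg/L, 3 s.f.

After input A: C = (4.21·11 + 0.0274·387) / 4.237 = 13.43 mg/L.
After input B: C = (4.237·13.43 + 0.07·24) / 4.307 = 13.6 mg/L.
After input C: C = (4.307·13.6 + 0.26·65.8) / 4.567 = 16.57 mg/L.

16.6 mg/L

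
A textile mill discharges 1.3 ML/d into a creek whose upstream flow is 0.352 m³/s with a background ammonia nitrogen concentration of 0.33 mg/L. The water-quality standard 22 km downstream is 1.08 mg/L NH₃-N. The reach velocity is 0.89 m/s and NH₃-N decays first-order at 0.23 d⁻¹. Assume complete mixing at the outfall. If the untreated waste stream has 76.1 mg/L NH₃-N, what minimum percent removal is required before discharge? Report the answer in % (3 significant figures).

1.3 ML/d = 0.01505 m³/s.
Travel time to the compliance point: t = 2.2e+04/0.89 = 2.472e+04 s = 0.2861 d; decay factor exp(−0.23·0.2861) = 0.9363.
So the concentration just after mixing may be at most 1.08/0.9363 = 1.153 mg/L.
Mass balance: 1.153·0.367 = 0.01505·Cₑ + 0.352·0.33.
Cₑ = (0.4234 − 0.1162) / 0.01505 = 20.42 mg/L.
Required removal = 1 − 20.42/76.1 = 73.17 %.

73.2 %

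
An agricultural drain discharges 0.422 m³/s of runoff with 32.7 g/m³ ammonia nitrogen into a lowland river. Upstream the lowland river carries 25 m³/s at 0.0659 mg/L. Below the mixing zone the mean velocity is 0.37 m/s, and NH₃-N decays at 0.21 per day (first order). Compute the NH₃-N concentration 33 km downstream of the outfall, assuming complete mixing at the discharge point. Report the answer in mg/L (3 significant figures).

After complete mixing, C₀ = (0.422·32.7 + 25·0.0659) / 25.42 = 0.6076 mg/L.
Travel time t = 3.3e+04 m / 0.37 m/s = 8.919e+04 s = 1.032 d.
C = 0.6076·exp(−0.21·1.032) = 0.6076·0.8051 = 0.4892 mg/L.

0.489 mg/L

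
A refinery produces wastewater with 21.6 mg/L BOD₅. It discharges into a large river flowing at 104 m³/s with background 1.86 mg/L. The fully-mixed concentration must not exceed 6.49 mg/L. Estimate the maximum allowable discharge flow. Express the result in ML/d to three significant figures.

2750 ML/d

Mass balance at complete mixing: C_std·(Q_w + Q_r) = Q_w·C_e + Q_r·C_b.
Rearranging, Q_w = Q_r·(C_std − C_b)/(C_e − C_std) = 104·(6.49 − 1.86) / (21.6 − 6.49) = 31.87 m³/s.
= 2753 ML/d.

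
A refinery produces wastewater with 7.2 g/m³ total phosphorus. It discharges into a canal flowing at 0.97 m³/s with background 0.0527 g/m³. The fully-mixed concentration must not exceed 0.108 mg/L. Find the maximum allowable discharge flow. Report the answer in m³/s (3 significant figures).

Mass balance at complete mixing: C_std·(Q_w + Q_r) = Q_w·C_e + Q_r·C_b.
Rearranging, Q_w = Q_r·(C_std − C_b)/(C_e − C_std) = 0.97·(0.108 − 0.0527) / (7.2 − 0.108) = 0.007564 m³/s.

0.00756 m³/s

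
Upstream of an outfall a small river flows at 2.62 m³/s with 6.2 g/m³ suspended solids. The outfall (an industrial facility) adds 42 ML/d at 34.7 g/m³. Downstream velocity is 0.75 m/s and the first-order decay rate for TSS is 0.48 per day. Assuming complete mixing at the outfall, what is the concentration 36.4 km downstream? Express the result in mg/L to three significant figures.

8.14 mg/L

42 ML/d = 0.4861 m³/s.
After complete mixing, C₀ = (0.4861·34.7 + 2.62·6.2) / 3.106 = 10.66 mg/L.
Travel time t = 3.64e+04 m / 0.75 m/s = 4.853e+04 s = 0.5617 d.
C = 10.66·exp(−0.48·0.5617) = 10.66·0.7637 = 8.141 mg/L.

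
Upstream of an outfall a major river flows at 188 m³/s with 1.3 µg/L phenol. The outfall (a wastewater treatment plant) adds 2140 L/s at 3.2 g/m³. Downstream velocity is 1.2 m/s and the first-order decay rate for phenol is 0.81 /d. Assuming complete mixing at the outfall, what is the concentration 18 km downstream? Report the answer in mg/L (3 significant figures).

0.0324 mg/L

2140 L/s = 2.14 m³/s.
1.3 µg/L = 0.0013 mg/L.
After complete mixing, C₀ = (2.14·3.2 + 188·0.0013) / 190.1 = 0.0373 mg/L.
Travel time t = 1.8e+04 m / 1.2 m/s = 1.5e+04 s = 0.1736 d.
C = 0.0373·exp(−0.81·0.1736) = 0.0373·0.8688 = 0.03241 mg/L.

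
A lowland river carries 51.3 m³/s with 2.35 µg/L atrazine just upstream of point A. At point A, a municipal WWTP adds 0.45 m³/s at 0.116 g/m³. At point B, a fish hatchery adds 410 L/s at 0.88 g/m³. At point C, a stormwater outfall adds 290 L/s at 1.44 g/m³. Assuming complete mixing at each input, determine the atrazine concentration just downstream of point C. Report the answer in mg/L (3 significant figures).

2.35 µg/L = 0.00235 mg/L.
After input A: C = (51.3·0.00235 + 0.45·0.116) / 51.75 = 0.003338 mg/L.
410 L/s = 0.41 m³/s.
After input B: C = (51.75·0.003338 + 0.41·0.88) / 52.16 = 0.01023 mg/L.
290 L/s = 0.29 m³/s.
After input C: C = (52.16·0.01023 + 0.29·1.44) / 52.45 = 0.01813 mg/L.

0.0181 mg/L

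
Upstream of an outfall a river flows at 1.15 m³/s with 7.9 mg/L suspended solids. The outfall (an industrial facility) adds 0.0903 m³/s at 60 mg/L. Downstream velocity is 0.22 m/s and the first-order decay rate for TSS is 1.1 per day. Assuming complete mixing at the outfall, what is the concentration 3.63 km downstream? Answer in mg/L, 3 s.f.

After complete mixing, C₀ = (0.0903·60 + 1.15·7.9) / 1.24 = 11.69 mg/L.
Travel time t = 3630 m / 0.22 m/s = 1.65e+04 s = 0.191 d.
C = 11.69·exp(−1.1·0.191) = 11.69·0.8105 = 9.478 mg/L.

9.48 mg/L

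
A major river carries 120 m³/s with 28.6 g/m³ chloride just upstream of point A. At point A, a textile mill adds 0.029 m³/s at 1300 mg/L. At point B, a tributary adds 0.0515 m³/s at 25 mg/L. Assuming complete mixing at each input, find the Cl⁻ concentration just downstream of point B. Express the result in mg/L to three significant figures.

28.9 mg/L

After input A: C = (120·28.6 + 0.029·1300) / 120 = 28.91 mg/L.
After input B: C = (120·28.91 + 0.0515·25) / 120.1 = 28.91 mg/L.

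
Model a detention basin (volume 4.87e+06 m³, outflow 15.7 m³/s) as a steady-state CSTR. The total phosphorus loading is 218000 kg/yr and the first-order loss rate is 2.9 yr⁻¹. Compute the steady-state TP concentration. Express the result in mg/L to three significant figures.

Outflow Q = 15.7 m³/s × 3.156e+07 s/yr = 4.955e+08 m³/yr.
Steady-state CSTR mass balance: W = Q·C + k·V·C, so C = W/(Q + kV).
Q + kV = 4.955e+08 + 2.9·4.87e+06 = 5.096e+08 m³/yr.
C = 218000/5.096e+08 = 0.0004278 kg/m³ = 0.4278 mg/L.

0.428 mg/L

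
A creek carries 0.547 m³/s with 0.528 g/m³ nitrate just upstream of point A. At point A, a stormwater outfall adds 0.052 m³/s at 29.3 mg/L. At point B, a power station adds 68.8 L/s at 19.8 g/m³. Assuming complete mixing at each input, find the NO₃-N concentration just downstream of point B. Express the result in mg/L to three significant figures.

4.75 mg/L

After input A: C = (0.547·0.528 + 0.052·29.3) / 0.599 = 3.026 mg/L.
68.8 L/s = 0.0688 m³/s.
After input B: C = (0.599·3.026 + 0.0688·19.8) / 0.6678 = 4.754 mg/L.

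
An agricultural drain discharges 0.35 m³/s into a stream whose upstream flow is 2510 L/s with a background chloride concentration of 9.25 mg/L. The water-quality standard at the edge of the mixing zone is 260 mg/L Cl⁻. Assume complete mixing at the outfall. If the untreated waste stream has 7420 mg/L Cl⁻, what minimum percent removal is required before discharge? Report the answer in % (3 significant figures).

2510 L/s = 2.51 m³/s.
Mass balance: 260·2.86 = 0.35·Cₑ + 2.51·9.25.
Cₑ = (743.6 − 23.22) / 0.35 = 2058 mg/L.
Required removal = 1 − 2058/7420 = 72.26 %.

72.3 %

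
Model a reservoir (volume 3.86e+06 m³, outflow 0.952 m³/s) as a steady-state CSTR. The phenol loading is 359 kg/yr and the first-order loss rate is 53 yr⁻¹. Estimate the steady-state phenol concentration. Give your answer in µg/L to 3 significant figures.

1.53 µg/L

Outflow Q = 0.952 m³/s × 3.156e+07 s/yr = 3.004e+07 m³/yr.
Steady-state CSTR mass balance: W = Q·C + k·V·C, so C = W/(Q + kV).
Q + kV = 3.004e+07 + 53·3.86e+06 = 2.346e+08 m³/yr.
C = 359/2.346e+08 = 1.53e-06 kg/m³ = 0.00153 mg/L = 1.53 µg/L.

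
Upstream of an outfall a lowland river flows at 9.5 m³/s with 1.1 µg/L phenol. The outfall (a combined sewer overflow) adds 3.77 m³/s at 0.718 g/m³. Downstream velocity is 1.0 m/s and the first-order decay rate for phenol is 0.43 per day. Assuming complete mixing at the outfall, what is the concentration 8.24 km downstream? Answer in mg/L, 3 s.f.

0.197 mg/L

1.1 µg/L = 0.0011 mg/L.
After complete mixing, C₀ = (3.77·0.718 + 9.5·0.0011) / 13.27 = 0.2048 mg/L.
Travel time t = 8240 m / 1.0 m/s = 8240 s = 0.09537 d.
C = 0.2048·exp(−0.43·0.09537) = 0.2048·0.9598 = 0.1965 mg/L.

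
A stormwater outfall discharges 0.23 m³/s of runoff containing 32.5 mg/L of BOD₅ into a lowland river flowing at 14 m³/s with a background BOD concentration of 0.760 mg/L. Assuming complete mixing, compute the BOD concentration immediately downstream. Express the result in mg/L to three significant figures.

Conservation of mass across the mixing zone: C = (0.23·32.5 + 14·0.76) / (0.23 + 14) = 18.12/14.23 = 1.273 mg/L.

1.27 mg/L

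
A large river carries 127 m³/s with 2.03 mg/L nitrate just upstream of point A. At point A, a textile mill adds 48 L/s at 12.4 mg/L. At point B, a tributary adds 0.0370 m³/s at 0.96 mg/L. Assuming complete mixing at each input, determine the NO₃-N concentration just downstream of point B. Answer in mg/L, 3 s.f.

2.03 mg/L

48 L/s = 0.048 m³/s.
After input A: C = (127·2.03 + 0.048·12.4) / 127 = 2.034 mg/L.
After input B: C = (127·2.034 + 0.037·0.96) / 127.1 = 2.034 mg/L.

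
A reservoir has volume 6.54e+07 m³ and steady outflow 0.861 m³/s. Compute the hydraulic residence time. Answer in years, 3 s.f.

Q = 0.861 m³/s × 3.156e+07 s/yr = 2.717e+07 m³/yr.
Hydraulic residence time τ = V/Q = 6.54e+07/2.717e+07 = 2.407 yr.

2.41 yr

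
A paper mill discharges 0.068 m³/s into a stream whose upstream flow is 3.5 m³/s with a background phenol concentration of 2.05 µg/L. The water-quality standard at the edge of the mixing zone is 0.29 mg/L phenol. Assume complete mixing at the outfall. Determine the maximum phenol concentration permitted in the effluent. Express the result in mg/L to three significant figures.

2.05 µg/L = 0.00205 mg/L.
Mass balance: 0.29·3.568 = 0.068·Cₑ + 3.5·0.00205.
Cₑ = (1.035 − 0.007175) / 0.068 = 15.11 mg/L.

15.1 mg/L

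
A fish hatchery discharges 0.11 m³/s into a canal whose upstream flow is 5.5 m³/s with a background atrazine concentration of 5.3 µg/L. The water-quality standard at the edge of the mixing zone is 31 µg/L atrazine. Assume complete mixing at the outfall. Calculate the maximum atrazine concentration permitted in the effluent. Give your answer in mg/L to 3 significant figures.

5.3 µg/L = 0.0053 mg/L.
31 µg/L = 0.031 mg/L.
Mass balance: 0.031·5.61 = 0.11·Cₑ + 5.5·0.0053.
Cₑ = (0.1739 − 0.02915) / 0.11 = 1.316 mg/L.

1.32 mg/L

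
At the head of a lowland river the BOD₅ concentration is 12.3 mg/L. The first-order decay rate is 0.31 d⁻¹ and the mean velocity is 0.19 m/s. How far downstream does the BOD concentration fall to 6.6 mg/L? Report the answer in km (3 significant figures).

From C = C₀·e^(−kt), t = ln(C₀/C)/k = ln(12.3/6.6)/0.31 = 0.6225/0.31 = 2.008 d.
Distance = v·t = 0.19 m/s × 1.735e+05 s = 3.297e+04 m = 32.97 km.

33.0 km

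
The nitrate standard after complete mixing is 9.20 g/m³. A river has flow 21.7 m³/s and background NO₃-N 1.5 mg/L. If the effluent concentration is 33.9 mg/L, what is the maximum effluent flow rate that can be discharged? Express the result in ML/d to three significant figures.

Mass balance at complete mixing: C_std·(Q_w + Q_r) = Q_w·C_e + Q_r·C_b.
Rearranging, Q_w = Q_r·(C_std − C_b)/(C_e − C_std) = 21.7·(9.2 − 1.5) / (33.9 − 9.2) = 6.765 m³/s.
= 584.5 ML/d.

584 ML/d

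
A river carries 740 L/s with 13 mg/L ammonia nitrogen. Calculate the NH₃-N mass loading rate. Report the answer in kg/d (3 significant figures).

831 kg/d

740 L/s = 0.74 m³/s.
Mass flux = Q·C = 0.74 m³/s × 13 g/m³ = 9.62 g/s.
= 9.62 g/s × 86.4 = 831.2 kg/d.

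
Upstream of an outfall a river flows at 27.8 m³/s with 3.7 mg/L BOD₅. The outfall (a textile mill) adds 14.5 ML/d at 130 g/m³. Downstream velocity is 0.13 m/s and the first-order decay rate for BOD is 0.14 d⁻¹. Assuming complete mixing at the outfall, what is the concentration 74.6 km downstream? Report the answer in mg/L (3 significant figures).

1.76 mg/L

14.5 ML/d = 0.1678 m³/s.
After complete mixing, C₀ = (0.1678·130 + 27.8·3.7) / 27.97 = 4.458 mg/L.
Travel time t = 7.46e+04 m / 0.13 m/s = 5.738e+05 s = 6.642 d.
C = 4.458·exp(−0.14·6.642) = 4.458·0.3946 = 1.759 mg/L.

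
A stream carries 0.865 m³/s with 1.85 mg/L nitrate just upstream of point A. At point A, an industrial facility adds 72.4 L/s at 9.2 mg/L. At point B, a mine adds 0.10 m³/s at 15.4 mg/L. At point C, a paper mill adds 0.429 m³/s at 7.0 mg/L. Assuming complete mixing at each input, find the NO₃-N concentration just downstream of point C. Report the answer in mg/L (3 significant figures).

4.64 mg/L

72.4 L/s = 0.0724 m³/s.
After input A: C = (0.865·1.85 + 0.0724·9.2) / 0.9374 = 2.418 mg/L.
After input B: C = (0.9374·2.418 + 0.1·15.4) / 1.037 = 3.669 mg/L.
After input C: C = (1.037·3.669 + 0.429·7) / 1.466 = 4.644 mg/L.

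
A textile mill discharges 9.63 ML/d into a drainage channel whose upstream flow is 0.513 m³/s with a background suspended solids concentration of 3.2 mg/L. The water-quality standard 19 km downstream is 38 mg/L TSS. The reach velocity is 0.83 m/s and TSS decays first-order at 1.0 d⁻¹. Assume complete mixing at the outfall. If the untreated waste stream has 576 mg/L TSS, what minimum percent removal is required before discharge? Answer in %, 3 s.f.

9.63 ML/d = 0.1115 m³/s.
Travel time to the compliance point: t = 1.9e+04/0.83 = 2.289e+04 s = 0.2649 d; decay factor exp(−1.0·0.2649) = 0.7672.
So the concentration just after mixing may be at most 38/0.7672 = 49.53 mg/L.
Mass balance: 49.53·0.6245 = 0.1115·Cₑ + 0.513·3.2.
Cₑ = (30.93 − 1.642) / 0.1115 = 262.8 mg/L.
Required removal = 1 − 262.8/576 = 54.38 %.

54.4 %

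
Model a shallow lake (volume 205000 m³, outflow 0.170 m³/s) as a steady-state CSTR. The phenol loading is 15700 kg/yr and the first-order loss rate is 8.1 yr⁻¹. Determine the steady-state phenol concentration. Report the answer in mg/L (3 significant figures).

2.23 mg/L

Outflow Q = 0.170 m³/s × 3.156e+07 s/yr = 5.365e+06 m³/yr.
Steady-state CSTR mass balance: W = Q·C + k·V·C, so C = W/(Q + kV).
Q + kV = 5.365e+06 + 8.1·205000 = 7.025e+06 m³/yr.
C = 15700/7.025e+06 = 0.002235 kg/m³ = 2.235 mg/L.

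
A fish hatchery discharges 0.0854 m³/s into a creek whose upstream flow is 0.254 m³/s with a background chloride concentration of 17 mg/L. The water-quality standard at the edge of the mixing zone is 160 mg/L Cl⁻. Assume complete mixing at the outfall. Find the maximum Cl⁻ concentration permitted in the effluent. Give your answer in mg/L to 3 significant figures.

585 mg/L

Mass balance: 160·0.3394 = 0.0854·Cₑ + 0.254·17.
Cₑ = (54.3 − 4.318) / 0.0854 = 585.3 mg/L.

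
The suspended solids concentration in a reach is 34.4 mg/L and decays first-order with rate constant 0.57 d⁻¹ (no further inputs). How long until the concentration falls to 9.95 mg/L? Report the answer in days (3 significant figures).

2.18 d

t = ln(C₀/C)/k = ln(34.4/9.95)/0.57 = 1.24/0.57 = 2.176 d.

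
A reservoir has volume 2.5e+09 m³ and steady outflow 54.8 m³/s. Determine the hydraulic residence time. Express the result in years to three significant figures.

1.45 yr

Q = 54.8 m³/s × 3.156e+07 s/yr = 1.729e+09 m³/yr.
Hydraulic residence time τ = V/Q = 2.5e+09/1.729e+09 = 1.446 yr.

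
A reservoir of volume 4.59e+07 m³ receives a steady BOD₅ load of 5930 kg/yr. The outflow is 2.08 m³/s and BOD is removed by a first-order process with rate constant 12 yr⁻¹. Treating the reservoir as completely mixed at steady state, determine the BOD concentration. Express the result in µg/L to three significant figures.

Outflow Q = 2.08 m³/s × 3.156e+07 s/yr = 6.564e+07 m³/yr.
Steady-state CSTR mass balance: W = Q·C + k·V·C, so C = W/(Q + kV).
Q + kV = 6.564e+07 + 12·4.59e+07 = 6.164e+08 m³/yr.
C = 5930/6.164e+08 = 9.62e-06 kg/m³ = 0.00962 mg/L = 9.62 µg/L.

9.62 µg/L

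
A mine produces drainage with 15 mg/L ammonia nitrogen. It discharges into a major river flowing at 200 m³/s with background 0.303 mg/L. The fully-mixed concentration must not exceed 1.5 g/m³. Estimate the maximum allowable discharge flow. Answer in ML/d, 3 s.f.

1530 ML/d

Mass balance at complete mixing: C_std·(Q_w + Q_r) = Q_w·C_e + Q_r·C_b.
Rearranging, Q_w = Q_r·(C_std − C_b)/(C_e − C_std) = 200·(1.5 − 0.303) / (15 − 1.5) = 17.73 m³/s.
= 1532 ML/d.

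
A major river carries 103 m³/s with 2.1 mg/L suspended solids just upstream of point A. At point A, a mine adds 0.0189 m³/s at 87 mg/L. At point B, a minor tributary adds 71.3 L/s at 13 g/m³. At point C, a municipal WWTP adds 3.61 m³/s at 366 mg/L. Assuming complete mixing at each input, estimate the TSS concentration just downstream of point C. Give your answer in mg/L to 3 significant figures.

After input A: C = (103·2.1 + 0.0189·87) / 103 = 2.116 mg/L.
71.3 L/s = 0.0713 m³/s.
After input B: C = (103·2.116 + 0.0713·13) / 103.1 = 2.123 mg/L.
After input C: C = (103.1·2.123 + 3.61·366) / 106.7 = 14.43 mg/L.

14.4 mg/L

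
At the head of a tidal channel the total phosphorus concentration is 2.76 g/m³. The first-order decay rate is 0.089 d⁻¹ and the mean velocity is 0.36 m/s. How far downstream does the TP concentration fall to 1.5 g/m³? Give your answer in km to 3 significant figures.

213 km

From C = C₀·e^(−kt), t = ln(C₀/C)/k = ln(2.76/1.5)/0.089 = 0.6098/0.089 = 6.851 d.
Distance = v·t = 0.36 m/s × 5.92e+05 s = 2.131e+05 m = 213.1 km.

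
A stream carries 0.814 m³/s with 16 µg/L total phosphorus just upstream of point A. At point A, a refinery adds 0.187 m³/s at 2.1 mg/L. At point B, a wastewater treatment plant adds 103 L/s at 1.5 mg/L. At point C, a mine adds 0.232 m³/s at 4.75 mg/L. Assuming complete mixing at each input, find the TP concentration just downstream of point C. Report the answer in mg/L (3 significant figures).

16 µg/L = 0.016 mg/L.
After input A: C = (0.814·0.016 + 0.187·2.1) / 1.001 = 0.4053 mg/L.
103 L/s = 0.103 m³/s.
After input B: C = (1.001·0.4053 + 0.103·1.5) / 1.104 = 0.5074 mg/L.
After input C: C = (1.104·0.5074 + 0.232·4.75) / 1.336 = 1.244 mg/L.

1.24 mg/L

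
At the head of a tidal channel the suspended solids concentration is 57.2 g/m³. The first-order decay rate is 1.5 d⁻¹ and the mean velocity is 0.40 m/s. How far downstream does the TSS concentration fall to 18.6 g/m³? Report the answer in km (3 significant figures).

From C = C₀·e^(−kt), t = ln(C₀/C)/k = ln(57.2/18.6)/1.5 = 1.123/1.5 = 0.7489 d.
Distance = v·t = 0.40 m/s × 6.471e+04 s = 2.588e+04 m = 25.88 km.

25.9 km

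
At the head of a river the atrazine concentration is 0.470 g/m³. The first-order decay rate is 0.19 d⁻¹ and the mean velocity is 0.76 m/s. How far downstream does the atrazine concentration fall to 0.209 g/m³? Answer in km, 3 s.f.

From C = C₀·e^(−kt), t = ln(C₀/C)/k = ln(0.470/0.209)/0.19 = 0.8104/0.19 = 4.265 d.
Distance = v·t = 0.76 m/s × 3.685e+05 s = 2.801e+05 m = 280.1 km.

280 km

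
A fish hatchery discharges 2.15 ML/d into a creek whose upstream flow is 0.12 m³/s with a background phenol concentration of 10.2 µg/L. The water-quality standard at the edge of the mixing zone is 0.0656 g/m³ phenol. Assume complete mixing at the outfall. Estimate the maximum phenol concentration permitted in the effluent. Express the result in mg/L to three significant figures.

0.333 mg/L

2.15 ML/d = 0.02488 m³/s.
10.2 µg/L = 0.0102 mg/L.
Mass balance: 0.0656·0.1449 = 0.02488·Cₑ + 0.12·0.0102.
Cₑ = (0.009504 − 0.001224) / 0.02488 = 0.3328 mg/L.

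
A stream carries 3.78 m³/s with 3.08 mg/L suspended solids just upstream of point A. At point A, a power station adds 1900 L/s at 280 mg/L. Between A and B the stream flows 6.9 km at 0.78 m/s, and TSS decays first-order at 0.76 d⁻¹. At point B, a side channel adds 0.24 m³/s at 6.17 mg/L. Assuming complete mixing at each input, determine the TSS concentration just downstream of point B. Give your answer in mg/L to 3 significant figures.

85.2 mg/L

1900 L/s = 1.9 m³/s.
After input A: C = (3.78·3.08 + 1.9·280) / 5.68 = 95.71 mg/L.
Over the 6.9 km reach to input B (t = 8846 s = 0.1024 d), decay gives C = 95.71·exp(−0.76·0.1024) = 88.55 mg/L.
After input B: C = (5.68·88.55 + 0.24·6.17) / 5.92 = 85.21 mg/L.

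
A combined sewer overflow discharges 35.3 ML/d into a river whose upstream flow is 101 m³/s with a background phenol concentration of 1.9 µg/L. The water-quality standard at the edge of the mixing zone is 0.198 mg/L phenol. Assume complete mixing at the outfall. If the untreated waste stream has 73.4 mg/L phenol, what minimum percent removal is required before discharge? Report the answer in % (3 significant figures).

33.7 %

35.3 ML/d = 0.4086 m³/s.
1.9 µg/L = 0.0019 mg/L.
Mass balance: 0.198·101.4 = 0.4086·Cₑ + 101·0.0019.
Cₑ = (20.08 − 0.1919) / 0.4086 = 48.68 mg/L.
Required removal = 1 − 48.68/73.4 = 33.68 %.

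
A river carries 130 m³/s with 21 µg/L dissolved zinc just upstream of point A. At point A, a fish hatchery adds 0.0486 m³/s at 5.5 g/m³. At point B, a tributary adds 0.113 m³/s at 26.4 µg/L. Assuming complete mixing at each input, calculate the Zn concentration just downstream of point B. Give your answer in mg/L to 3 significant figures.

0.0231 mg/L

21 µg/L = 0.021 mg/L.
After input A: C = (130·0.021 + 0.0486·5.5) / 130 = 0.02305 mg/L.
26.4 µg/L = 0.0264 mg/L.
After input B: C = (130·0.02305 + 0.113·0.0264) / 130.2 = 0.02305 mg/L.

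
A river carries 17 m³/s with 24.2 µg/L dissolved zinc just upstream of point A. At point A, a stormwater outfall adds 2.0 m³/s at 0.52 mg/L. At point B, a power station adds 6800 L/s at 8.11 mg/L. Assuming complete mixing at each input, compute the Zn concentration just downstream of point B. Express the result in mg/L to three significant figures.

24.2 µg/L = 0.0242 mg/L.
After input A: C = (17·0.0242 + 2·0.52) / 19 = 0.07639 mg/L.
6800 L/s = 6.8 m³/s.
After input B: C = (19·0.07639 + 6.8·8.11) / 25.8 = 2.194 mg/L.

2.19 mg/L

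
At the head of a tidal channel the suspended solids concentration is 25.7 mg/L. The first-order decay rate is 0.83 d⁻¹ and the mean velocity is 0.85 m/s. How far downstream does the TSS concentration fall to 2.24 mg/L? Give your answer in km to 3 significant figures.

From C = C₀·e^(−kt), t = ln(C₀/C)/k = ln(25.7/2.24)/0.83 = 2.44/0.83 = 2.94 d.
Distance = v·t = 0.85 m/s × 2.54e+05 s = 2.159e+05 m = 215.9 km.

216 km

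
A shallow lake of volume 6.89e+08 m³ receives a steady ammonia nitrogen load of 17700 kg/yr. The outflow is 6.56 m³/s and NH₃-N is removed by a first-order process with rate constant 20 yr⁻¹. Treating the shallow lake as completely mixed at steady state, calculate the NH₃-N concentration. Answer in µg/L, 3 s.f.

Outflow Q = 6.56 m³/s × 3.156e+07 s/yr = 2.07e+08 m³/yr.
Steady-state CSTR mass balance: W = Q·C + k·V·C, so C = W/(Q + kV).
Q + kV = 2.07e+08 + 20·6.89e+08 = 1.399e+10 m³/yr.
C = 17700/1.399e+10 = 1.265e-06 kg/m³ = 0.001265 mg/L = 1.265 µg/L.

1.27 µg/L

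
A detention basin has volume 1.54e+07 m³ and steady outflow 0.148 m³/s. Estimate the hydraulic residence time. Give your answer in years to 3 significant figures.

Q = 0.148 m³/s × 3.156e+07 s/yr = 4.671e+06 m³/yr.
Hydraulic residence time τ = V/Q = 1.54e+07/4.671e+06 = 3.297 yr.

3.30 yr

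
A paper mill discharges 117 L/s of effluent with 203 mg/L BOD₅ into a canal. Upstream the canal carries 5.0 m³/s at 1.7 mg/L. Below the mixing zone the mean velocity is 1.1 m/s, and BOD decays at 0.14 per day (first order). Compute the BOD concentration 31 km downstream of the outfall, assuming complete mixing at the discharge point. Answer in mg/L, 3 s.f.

6.02 mg/L

117 L/s = 0.117 m³/s.
After complete mixing, C₀ = (0.117·203 + 5·1.7) / 5.117 = 6.303 mg/L.
Travel time t = 3.1e+04 m / 1.1 m/s = 2.818e+04 s = 0.3262 d.
C = 6.303·exp(−0.14·0.3262) = 6.303·0.9554 = 6.021 mg/L.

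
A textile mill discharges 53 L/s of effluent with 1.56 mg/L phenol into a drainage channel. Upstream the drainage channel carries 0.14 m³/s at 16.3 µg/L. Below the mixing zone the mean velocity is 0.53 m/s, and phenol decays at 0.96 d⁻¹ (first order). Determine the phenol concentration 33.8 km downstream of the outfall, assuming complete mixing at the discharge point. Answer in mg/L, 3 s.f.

0.217 mg/L

53 L/s = 0.053 m³/s.
16.3 µg/L = 0.0163 mg/L.
After complete mixing, C₀ = (0.053·1.56 + 0.14·0.0163) / 0.193 = 0.4402 mg/L.
Travel time t = 3.38e+04 m / 0.53 m/s = 6.377e+04 s = 0.7381 d.
C = 0.4402·exp(−0.96·0.7381) = 0.4402·0.4923 = 0.2167 mg/L.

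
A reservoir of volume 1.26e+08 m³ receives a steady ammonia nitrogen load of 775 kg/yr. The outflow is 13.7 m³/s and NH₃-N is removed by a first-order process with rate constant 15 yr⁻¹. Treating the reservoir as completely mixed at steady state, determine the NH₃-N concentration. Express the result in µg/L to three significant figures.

Outflow Q = 13.7 m³/s × 3.156e+07 s/yr = 4.323e+08 m³/yr.
Steady-state CSTR mass balance: W = Q·C + k·V·C, so C = W/(Q + kV).
Q + kV = 4.323e+08 + 15·1.26e+08 = 2.322e+09 m³/yr.
C = 775/2.322e+09 = 3.337e-07 kg/m³ = 0.0003337 mg/L = 0.3337 µg/L.

0.334 µg/L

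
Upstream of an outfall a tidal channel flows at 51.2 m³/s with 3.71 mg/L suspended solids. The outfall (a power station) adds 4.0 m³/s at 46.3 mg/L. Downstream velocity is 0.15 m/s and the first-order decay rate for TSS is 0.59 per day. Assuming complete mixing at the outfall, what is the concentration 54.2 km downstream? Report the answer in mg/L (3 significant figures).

0.576 mg/L

After complete mixing, C₀ = (4·46.3 + 51.2·3.71) / 55.2 = 6.796 mg/L.
Travel time t = 5.42e+04 m / 0.15 m/s = 3.613e+05 s = 4.182 d.
C = 6.796·exp(−0.59·4.182) = 6.796·0.0848 = 0.5763 mg/L.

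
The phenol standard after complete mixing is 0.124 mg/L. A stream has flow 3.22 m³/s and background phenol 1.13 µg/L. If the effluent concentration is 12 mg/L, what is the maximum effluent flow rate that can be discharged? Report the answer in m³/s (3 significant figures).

1.13 µg/L = 0.00113 mg/L.
Mass balance at complete mixing: C_std·(Q_w + Q_r) = Q_w·C_e + Q_r·C_b.
Rearranging, Q_w = Q_r·(C_std − C_b)/(C_e − C_std) = 3.22·(0.124 − 0.00113) / (12 − 0.124) = 0.03331 m³/s.

0.0333 m³/s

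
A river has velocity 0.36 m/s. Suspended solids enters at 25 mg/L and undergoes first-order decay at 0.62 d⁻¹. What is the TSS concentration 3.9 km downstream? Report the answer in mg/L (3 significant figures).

Travel time t = 3.9 km / 0.36 m/s = 3900/0.36 = 1.083e+04 s = 0.1254 d.
First-order decay: C = 25·exp(−0.62·0.1254) = 25·0.9252 = 23.13 mg/L.

23.1 mg/L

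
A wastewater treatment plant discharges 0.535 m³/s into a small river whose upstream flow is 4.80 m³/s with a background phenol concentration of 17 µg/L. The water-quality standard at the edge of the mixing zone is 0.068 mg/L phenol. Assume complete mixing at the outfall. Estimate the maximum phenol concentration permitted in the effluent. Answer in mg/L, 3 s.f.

0.526 mg/L

17 µg/L = 0.017 mg/L.
Mass balance: 0.068·5.335 = 0.535·Cₑ + 4.8·0.017.
Cₑ = (0.3628 − 0.0816) / 0.535 = 0.5256 mg/L.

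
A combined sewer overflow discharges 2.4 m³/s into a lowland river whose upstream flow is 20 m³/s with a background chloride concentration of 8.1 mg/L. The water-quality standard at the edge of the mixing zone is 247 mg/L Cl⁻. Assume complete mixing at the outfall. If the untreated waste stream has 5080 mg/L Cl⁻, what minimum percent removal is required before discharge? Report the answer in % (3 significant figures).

Mass balance: 247·22.4 = 2.4·Cₑ + 20·8.1.
Cₑ = (5533 − 162) / 2.4 = 2238 mg/L.
Required removal = 1 − 2238/5080 = 55.95 %.

55.9 %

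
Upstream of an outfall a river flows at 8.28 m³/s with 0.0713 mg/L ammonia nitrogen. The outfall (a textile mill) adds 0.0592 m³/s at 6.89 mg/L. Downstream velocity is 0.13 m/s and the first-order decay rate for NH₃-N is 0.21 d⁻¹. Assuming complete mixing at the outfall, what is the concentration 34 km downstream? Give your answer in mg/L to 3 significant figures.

0.0634 mg/L

After complete mixing, C₀ = (0.0592·6.89 + 8.28·0.0713) / 8.339 = 0.1197 mg/L.
Travel time t = 3.4e+04 m / 0.13 m/s = 2.615e+05 s = 3.027 d.
C = 0.1197·exp(−0.21·3.027) = 0.1197·0.5296 = 0.06339 mg/L.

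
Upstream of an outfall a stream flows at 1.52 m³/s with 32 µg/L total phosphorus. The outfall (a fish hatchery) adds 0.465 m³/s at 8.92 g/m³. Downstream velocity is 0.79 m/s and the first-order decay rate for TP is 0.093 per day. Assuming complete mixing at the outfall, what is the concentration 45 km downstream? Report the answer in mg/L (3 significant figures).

32 µg/L = 0.032 mg/L.
After complete mixing, C₀ = (0.465·8.92 + 1.52·0.032) / 1.985 = 2.114 mg/L.
Travel time t = 4.5e+04 m / 0.79 m/s = 5.696e+04 s = 0.6593 d.
C = 2.114·exp(−0.093·0.6593) = 2.114·0.9405 = 1.988 mg/L.

1.99 mg/L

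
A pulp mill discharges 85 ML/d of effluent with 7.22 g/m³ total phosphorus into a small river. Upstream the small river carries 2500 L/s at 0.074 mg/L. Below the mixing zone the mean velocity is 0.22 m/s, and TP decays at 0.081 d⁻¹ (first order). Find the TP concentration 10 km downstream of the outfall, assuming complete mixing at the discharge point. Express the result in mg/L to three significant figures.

2.00 mg/L

85 ML/d = 0.9838 m³/s.
2500 L/s = 2.5 m³/s.
After complete mixing, C₀ = (0.9838·7.22 + 2.5·0.074) / 3.484 = 2.092 mg/L.
Travel time t = 1e+04 m / 0.22 m/s = 4.545e+04 s = 0.5261 d.
C = 2.092·exp(−0.081·0.5261) = 2.092·0.9583 = 2.005 mg/L.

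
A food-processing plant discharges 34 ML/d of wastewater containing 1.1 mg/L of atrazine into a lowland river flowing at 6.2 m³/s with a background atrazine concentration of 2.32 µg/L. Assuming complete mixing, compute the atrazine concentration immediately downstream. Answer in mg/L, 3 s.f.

34 ML/d = 0.3935 m³/s.
2.32 µg/L = 0.00232 mg/L.
Conservation of mass across the mixing zone: C = (0.3935·1.1 + 6.2·0.00232) / (0.3935 + 6.2) = 0.4473/6.594 = 0.06783 mg/L.

0.0678 mg/L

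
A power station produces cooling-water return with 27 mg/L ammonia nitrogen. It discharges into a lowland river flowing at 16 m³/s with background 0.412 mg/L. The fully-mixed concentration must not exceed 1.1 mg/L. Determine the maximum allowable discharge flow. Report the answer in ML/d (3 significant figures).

Mass balance at complete mixing: C_std·(Q_w + Q_r) = Q_w·C_e + Q_r·C_b.
Rearranging, Q_w = Q_r·(C_std − C_b)/(C_e − C_std) = 16·(1.1 − 0.412) / (27 − 1.1) = 0.425 m³/s.
= 36.72 ML/d.

36.7 ML/d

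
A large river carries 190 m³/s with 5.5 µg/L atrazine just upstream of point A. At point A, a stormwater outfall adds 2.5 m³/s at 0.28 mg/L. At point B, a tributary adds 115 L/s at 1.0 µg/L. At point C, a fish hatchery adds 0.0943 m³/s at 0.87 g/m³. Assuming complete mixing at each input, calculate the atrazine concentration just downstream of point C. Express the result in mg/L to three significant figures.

5.5 µg/L = 0.0055 mg/L.
After input A: C = (190·0.0055 + 2.5·0.28) / 192.5 = 0.009065 mg/L.
115 L/s = 0.115 m³/s.
1.0 µg/L = 0.001 mg/L.
After input B: C = (192.5·0.009065 + 0.115·0.001) / 192.6 = 0.00906 mg/L.
After input C: C = (192.6·0.00906 + 0.0943·0.87) / 192.7 = 0.009481 mg/L.

0.00948 mg/L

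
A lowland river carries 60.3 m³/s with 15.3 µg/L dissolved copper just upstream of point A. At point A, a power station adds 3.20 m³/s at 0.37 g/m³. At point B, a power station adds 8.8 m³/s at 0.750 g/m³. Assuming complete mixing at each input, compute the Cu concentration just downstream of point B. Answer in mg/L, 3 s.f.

15.3 µg/L = 0.0153 mg/L.
After input A: C = (60.3·0.0153 + 3.2·0.37) / 63.5 = 0.03317 mg/L.
After input B: C = (63.5·0.03317 + 8.8·0.75) / 72.3 = 0.1204 mg/L.

0.120 mg/L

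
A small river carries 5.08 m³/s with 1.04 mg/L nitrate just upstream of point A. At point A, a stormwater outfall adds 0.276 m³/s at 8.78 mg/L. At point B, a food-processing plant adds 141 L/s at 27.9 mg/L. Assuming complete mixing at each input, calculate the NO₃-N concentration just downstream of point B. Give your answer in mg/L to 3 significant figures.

After input A: C = (5.08·1.04 + 0.276·8.78) / 5.356 = 1.439 mg/L.
141 L/s = 0.141 m³/s.
After input B: C = (5.356·1.439 + 0.141·27.9) / 5.497 = 2.118 mg/L.

2.12 mg/L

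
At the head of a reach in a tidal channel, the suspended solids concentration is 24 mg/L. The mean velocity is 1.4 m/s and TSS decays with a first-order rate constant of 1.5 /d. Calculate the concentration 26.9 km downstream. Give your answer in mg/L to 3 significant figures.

17.2 mg/L

Travel time t = 26.9 km / 1.4 m/s = 2.69e+04/1.4 = 1.921e+04 s = 0.2224 d.
First-order decay: C = 24·exp(−1.5·0.2224) = 24·0.7164 = 17.19 mg/L.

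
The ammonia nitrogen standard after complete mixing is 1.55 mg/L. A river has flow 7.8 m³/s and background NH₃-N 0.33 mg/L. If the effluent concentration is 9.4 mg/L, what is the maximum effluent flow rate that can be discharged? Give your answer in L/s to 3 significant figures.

Mass balance at complete mixing: C_std·(Q_w + Q_r) = Q_w·C_e + Q_r·C_b.
Rearranging, Q_w = Q_r·(C_std − C_b)/(C_e − C_std) = 7.8·(1.55 − 0.33) / (9.4 − 1.55) = 1.212 m³/s.
= 1212 L/s.

1210 L/s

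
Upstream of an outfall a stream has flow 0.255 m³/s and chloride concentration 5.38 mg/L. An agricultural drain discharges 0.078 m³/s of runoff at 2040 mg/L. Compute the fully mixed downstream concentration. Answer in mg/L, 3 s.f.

Conservation of mass across the mixing zone: C = (0.078·2040 + 0.255·5.38) / (0.078 + 0.255) = 160.5/0.333 = 482 mg/L.

482 mg/L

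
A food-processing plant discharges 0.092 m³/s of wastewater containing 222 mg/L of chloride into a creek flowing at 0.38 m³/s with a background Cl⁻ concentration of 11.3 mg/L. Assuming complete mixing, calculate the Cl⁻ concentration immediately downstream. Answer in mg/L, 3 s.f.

Conservation of mass across the mixing zone: C = (0.092·222 + 0.38·11.3) / (0.092 + 0.38) = 24.72/0.472 = 52.37 mg/L.

52.4 mg/L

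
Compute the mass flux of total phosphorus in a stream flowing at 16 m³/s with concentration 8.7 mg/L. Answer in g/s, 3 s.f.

Mass flux = Q·C = 16 m³/s × 8.7 g/m³ = 139.2 g/s.

139 g/s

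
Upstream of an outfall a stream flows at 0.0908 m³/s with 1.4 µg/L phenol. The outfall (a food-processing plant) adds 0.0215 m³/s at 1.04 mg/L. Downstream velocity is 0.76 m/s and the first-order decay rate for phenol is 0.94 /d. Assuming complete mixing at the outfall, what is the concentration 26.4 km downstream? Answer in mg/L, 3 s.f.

1.4 µg/L = 0.0014 mg/L.
After complete mixing, C₀ = (0.0215·1.04 + 0.0908·0.0014) / 0.1123 = 0.2002 mg/L.
Travel time t = 2.64e+04 m / 0.76 m/s = 3.474e+04 s = 0.402 d.
C = 0.2002·exp(−0.94·0.402) = 0.2002·0.6853 = 0.1372 mg/L.

0.137 mg/L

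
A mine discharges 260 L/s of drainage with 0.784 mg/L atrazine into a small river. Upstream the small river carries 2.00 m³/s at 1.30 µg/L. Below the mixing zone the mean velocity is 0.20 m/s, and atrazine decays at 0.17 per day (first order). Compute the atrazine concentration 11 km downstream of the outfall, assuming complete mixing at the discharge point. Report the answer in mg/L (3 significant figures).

260 L/s = 0.26 m³/s.
1.30 µg/L = 0.0013 mg/L.
After complete mixing, C₀ = (0.26·0.784 + 2·0.0013) / 2.26 = 0.09135 mg/L.
Travel time t = 1.1e+04 m / 0.20 m/s = 5.5e+04 s = 0.6366 d.
C = 0.09135·exp(−0.17·0.6366) = 0.09135·0.8974 = 0.08198 mg/L.

0.0820 mg/L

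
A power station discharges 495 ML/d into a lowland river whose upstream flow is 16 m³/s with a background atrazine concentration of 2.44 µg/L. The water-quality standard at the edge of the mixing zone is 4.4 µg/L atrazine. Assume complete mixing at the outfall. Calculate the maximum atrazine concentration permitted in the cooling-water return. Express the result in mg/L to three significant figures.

495 ML/d = 5.729 m³/s.
2.44 µg/L = 0.00244 mg/L.
4.4 µg/L = 0.0044 mg/L.
Mass balance: 0.0044·21.73 = 5.729·Cₑ + 16·0.00244.
Cₑ = (0.09561 − 0.03904) / 5.729 = 0.009874 mg/L.

0.00987 mg/L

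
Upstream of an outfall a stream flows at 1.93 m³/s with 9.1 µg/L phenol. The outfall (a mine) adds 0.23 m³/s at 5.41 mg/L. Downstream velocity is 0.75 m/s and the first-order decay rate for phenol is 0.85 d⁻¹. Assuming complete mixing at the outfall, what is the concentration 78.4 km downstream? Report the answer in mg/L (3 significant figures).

0.209 mg/L

9.1 µg/L = 0.0091 mg/L.
After complete mixing, C₀ = (0.23·5.41 + 1.93·0.0091) / 2.16 = 0.5842 mg/L.
Travel time t = 7.84e+04 m / 0.75 m/s = 1.045e+05 s = 1.21 d.
C = 0.5842·exp(−0.85·1.21) = 0.5842·0.3576 = 0.2089 mg/L.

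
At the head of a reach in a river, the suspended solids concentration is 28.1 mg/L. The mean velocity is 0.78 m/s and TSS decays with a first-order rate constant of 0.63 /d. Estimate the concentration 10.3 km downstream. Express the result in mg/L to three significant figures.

Travel time t = 10.3 km / 0.78 m/s = 1.03e+04/0.78 = 1.321e+04 s = 0.1528 d.
First-order decay: C = 28.1·exp(−0.63·0.1528) = 28.1·0.9082 = 25.52 mg/L.

25.5 mg/L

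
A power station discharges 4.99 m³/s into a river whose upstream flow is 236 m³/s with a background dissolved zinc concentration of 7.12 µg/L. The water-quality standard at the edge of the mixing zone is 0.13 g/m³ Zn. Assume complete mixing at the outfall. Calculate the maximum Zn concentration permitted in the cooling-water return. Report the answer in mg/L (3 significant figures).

7.12 µg/L = 0.00712 mg/L.
Mass balance: 0.13·241 = 4.99·Cₑ + 236·0.00712.
Cₑ = (31.33 − 1.68) / 4.99 = 5.942 mg/L.

5.94 mg/L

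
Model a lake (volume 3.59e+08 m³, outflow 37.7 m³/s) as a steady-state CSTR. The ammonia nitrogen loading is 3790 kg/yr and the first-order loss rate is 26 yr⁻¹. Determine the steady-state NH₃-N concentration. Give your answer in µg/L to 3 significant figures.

0.360 µg/L

Outflow Q = 37.7 m³/s × 3.156e+07 s/yr = 1.19e+09 m³/yr.
Steady-state CSTR mass balance: W = Q·C + k·V·C, so C = W/(Q + kV).
Q + kV = 1.19e+09 + 26·3.59e+08 = 1.052e+10 m³/yr.
C = 3790/1.052e+10 = 3.601e-07 kg/m³ = 0.0003601 mg/L = 0.3601 µg/L.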